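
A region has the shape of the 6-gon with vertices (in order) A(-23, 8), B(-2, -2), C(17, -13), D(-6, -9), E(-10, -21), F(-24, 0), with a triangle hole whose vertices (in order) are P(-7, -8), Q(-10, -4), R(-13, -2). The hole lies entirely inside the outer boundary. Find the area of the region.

Outer boundary:
Apply Gauss's area formula: 2A = Σ (x_i·y_{i+1} − x_{i+1}·y_i), indices taken mod 6.
Σ = (62) + (60) + (-231) + (36) + (-504) + (-192) = -769
Area = |Σ|/2 = 384.5.
Hole:
Apply the surveyor's formula: 2A = Σ (x_i·y_{i+1} − x_{i+1}·y_i), indices taken mod 3.
Cross-terms: -52, -32, 90  ⇒  Σ = 6
Area = |Σ|/2 = 3.
Net area = 384.5 − 3 = 381.5.

381.5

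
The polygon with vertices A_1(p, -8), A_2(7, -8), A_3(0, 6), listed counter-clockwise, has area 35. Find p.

2

Write out the shoelace sum; only the two edges meeting at A_1 involve p:
2·Area = [(0·(-8) − p·6) + (p·(-8) − 7·(-8))] + 42
       = -14·p + 98 = 70
⇒ p = 2.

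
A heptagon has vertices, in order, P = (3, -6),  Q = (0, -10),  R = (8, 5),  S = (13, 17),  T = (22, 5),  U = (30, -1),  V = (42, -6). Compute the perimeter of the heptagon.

112

|PQ| = √((-3)² + (-4)²) = √25 = 5
|QR| = √((8)² + (15)²) = √289 = 17
|RS| = √((5)² + (12)²) = √169 = 13
|ST| = √((9)² + (-12)²) = √225 = 15
|TU| = √((8)² + (-6)²) = √100 = 10
|UV| = √((12)² + (-5)²) = √169 = 13
|VP| = √((-39)² + (0)²) = √1521 = 39
Perimeter = 5 + 17 + 13 + 15 + 10 + 13 + 39 = 112.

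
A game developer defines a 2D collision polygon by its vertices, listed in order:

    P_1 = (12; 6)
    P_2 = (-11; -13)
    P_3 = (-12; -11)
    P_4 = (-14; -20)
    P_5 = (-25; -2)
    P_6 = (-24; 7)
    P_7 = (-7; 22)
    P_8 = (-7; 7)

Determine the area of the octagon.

Apply the shoelace formula: 2A = Σ (x_i·y_{i+1} − x_{i+1}·y_i), indices taken mod 8.
Cross-terms: -90, -35, 86, -472, -223, -479, 105, -126  ⇒  Σ = -1234
Area = |Σ|/2 = 617.

617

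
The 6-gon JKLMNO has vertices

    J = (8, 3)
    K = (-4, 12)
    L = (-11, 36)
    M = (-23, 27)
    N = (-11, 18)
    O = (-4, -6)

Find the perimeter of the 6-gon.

110

|JK| = √((-12)² + (9)²) = √225 = 15
|KL| = √((-7)² + (24)²) = √625 = 25
|LM| = √((-12)² + (-9)²) = √225 = 15
|MN| = √((12)² + (-9)²) = √225 = 15
|NO| = √((7)² + (-24)²) = √625 = 25
|OJ| = √((12)² + (9)²) = √225 = 15
Perimeter = 15 + 25 + 15 + 15 + 25 + 15 = 110.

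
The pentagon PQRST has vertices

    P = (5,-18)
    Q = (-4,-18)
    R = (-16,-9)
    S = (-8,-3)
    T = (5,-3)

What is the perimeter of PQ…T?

|PQ| = √((-9)² + (0)²) = √81 = 9
|QR| = √((-12)² + (9)²) = √225 = 15
|RS| = √((8)² + (6)²) = √100 = 10
|ST| = √((13)² + (0)²) = √169 = 13
|TP| = √((0)² + (-15)²) = √225 = 15
Perimeter = 9 + 15 + 10 + 13 + 15 = 62.

62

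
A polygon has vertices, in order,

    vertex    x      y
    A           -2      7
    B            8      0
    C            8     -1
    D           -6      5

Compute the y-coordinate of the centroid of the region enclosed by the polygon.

Apply the surveyor's formula. First the cross-terms c_i = x_i·y_{i+1} − x_{i+1}·y_i:
  -56, -8, 34, -32  ⇒  2A = -62, A = -31.
Then Σ (y_i + y_{i+1})·c_i = -632, so ȳ = -632 / (6·(-31)) = 316/93.

316/93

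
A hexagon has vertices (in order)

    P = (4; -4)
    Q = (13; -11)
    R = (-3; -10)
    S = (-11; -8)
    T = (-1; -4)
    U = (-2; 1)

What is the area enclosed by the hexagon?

105

Cross-terms: 8, -163, -86, 36, -9, 4  ⇒  Σ = -210
Area = |Σ|/2 = 105.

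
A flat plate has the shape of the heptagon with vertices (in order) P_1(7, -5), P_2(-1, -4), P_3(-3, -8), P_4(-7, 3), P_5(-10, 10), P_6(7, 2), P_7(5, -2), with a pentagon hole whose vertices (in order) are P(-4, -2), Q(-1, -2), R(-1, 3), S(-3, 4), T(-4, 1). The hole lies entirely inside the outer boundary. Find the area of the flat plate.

Outer boundary:
Apply the surveyor's formula: 2A = Σ (x_i·y_{i+1} − x_{i+1}·y_i), indices taken mod 7.
P_1→P_2: (7)(-4) − (-1)(-5) = -33
P_2→P_3: (-1)(-8) − (-3)(-4) = -4
P_3→P_4: (-3)(3) − (-7)(-8) = -65
P_4→P_5: (-7)(10) − (-10)(3) = -40
P_5→P_6: (-10)(2) − (7)(10) = -90
P_6→P_7: (7)(-2) − (5)(2) = -24
P_7→P_1: (5)(-5) − (7)(-2) = -11
Σ = -267
Area = |Σ|/2 = 133.5.
Hole:
Apply the surveyor's formula: 2A = Σ (x_i·y_{i+1} − x_{i+1}·y_i), indices taken mod 5.
Σ = (6) + (-5) + (5) + (13) + (12) = 31
Area = |Σ|/2 = 15.5.
Net area = 133.5 − 15.5 = 118.

118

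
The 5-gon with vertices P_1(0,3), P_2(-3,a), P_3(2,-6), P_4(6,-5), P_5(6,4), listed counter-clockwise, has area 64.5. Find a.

-2

The doubled signed area Σ (x_i y_{i+1} − x_{i+1} y_i) is linear in a.
With a=0 it equals 125; the coefficient of a is -2 (from the two edges through P_2).
So -2·a + 125 = 2·64.5 = 129 ⇒ a = -2.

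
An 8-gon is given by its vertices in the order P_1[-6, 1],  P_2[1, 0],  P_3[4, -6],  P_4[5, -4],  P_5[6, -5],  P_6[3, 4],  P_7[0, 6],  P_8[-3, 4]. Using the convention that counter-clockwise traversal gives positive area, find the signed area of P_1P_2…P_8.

51

Apply the shoelace formula: 2A = Σ (x_i·y_{i+1} − x_{i+1}·y_i), indices taken mod 8.
Σ = (-1) + (-6) + (14) + (-1) + (39) + (18) + (18) + (21) = 102
Signed area = Σ/2 = 51 (positive ⇒ counter-clockwise traversal).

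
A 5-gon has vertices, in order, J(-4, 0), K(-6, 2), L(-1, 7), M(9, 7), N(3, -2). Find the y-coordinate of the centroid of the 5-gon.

Apply Gauss's area formula. First the cross-terms c_i = x_i·y_{i+1} − x_{i+1}·y_i:
  -8, -40, -70, -39, -8  ⇒  2A = -165, A = -82.5.
Then Σ (y_i + y_{i+1})·c_i = -1535, so ȳ = -1535 / (6·(-82.5)) = 307/99.

307/99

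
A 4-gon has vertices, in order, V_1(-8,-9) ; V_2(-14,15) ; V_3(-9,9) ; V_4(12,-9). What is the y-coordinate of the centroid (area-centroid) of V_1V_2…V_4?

-55/37

Apply Gauss's area formula. First the cross-terms c_i = x_i·y_{i+1} − x_{i+1}·y_i:
  -246, 9, -27, -180  ⇒  2A = -444, A = -222.
Then Σ (y_i + y_{i+1})·c_i = 1980, so ȳ = 1980 / (6·(-222)) = -55/37.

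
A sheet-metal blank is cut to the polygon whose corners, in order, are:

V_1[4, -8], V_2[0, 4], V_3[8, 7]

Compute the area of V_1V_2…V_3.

54

V_1→V_2: (4)(4) − (0)(-8) = 16
V_2→V_3: (0)(7) − (8)(4) = -32
V_3→V_1: (8)(-8) − (4)(7) = -92
Σ = -108
Area = |Σ|/2 = 54.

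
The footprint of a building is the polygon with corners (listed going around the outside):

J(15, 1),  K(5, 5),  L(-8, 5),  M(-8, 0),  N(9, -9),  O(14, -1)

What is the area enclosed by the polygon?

196.5

Apply Gauss's area formula: 2A = Σ (x_i·y_{i+1} − x_{i+1}·y_i), indices taken mod 6.
J→K: (15)(5) − (5)(1) = 70
K→L: (5)(5) − (-8)(5) = 65
L→M: (-8)(0) − (-8)(5) = 40
M→N: (-8)(-9) − (9)(0) = 72
N→O: (9)(-1) − (14)(-9) = 117
O→J: (14)(1) − (15)(-1) = 29
Σ = 393
Area = |Σ|/2 = 196.5.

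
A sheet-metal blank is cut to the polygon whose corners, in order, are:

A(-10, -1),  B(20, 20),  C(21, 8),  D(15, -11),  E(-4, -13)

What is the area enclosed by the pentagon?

Apply the surveyor's formula: 2A = Σ (x_i·y_{i+1} − x_{i+1}·y_i), indices taken mod 5.
A→B: (-10)(20) − (20)(-1) = -180
B→C: (20)(8) − (21)(20) = -260
C→D: (21)(-11) − (15)(8) = -351
D→E: (15)(-13) − (-4)(-11) = -239
E→A: (-4)(-1) − (-10)(-13) = -126
Σ = -1156
Area = |Σ|/2 = 578.

578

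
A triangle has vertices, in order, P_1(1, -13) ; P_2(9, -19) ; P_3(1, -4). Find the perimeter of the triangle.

|P_1P_2| = √((8)² + (-6)²) = √100 = 10
|P_2P_3| = √((-8)² + (15)²) = √289 = 17
|P_3P_1| = √((0)² + (-9)²) = √81 = 9
Perimeter = 10 + 17 + 9 = 36.

36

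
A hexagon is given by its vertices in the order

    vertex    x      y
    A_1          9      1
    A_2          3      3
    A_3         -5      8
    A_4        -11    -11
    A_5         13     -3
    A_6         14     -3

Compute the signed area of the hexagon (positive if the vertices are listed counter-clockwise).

213

Apply Gauss's area formula: 2A = Σ (x_i·y_{i+1} − x_{i+1}·y_i), indices taken mod 6.
Σ = (24) + (39) + (143) + (176) + (3) + (41) = 426
Signed area = Σ/2 = 213 (positive ⇒ counter-clockwise traversal).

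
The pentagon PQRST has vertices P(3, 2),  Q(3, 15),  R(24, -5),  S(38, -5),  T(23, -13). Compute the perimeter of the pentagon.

98

|PQ| = √((0)² + (13)²) = √169 = 13
|QR| = √((21)² + (-20)²) = √841 = 29
|RS| = √((14)² + (0)²) = √196 = 14
|ST| = √((-15)² + (-8)²) = √289 = 17
|TP| = √((-20)² + (15)²) = √625 = 25
Perimeter = 13 + 29 + 14 + 17 + 25 = 98.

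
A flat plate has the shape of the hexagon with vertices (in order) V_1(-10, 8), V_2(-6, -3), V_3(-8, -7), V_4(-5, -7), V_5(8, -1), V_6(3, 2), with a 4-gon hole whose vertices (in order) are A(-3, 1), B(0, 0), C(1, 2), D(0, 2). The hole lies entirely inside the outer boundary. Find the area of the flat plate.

116.5

Outer boundary:
Apply the shoelace formula: 2A = Σ (x_i·y_{i+1} − x_{i+1}·y_i), indices taken mod 6.
Σ = (78) + (18) + (21) + (61) + (19) + (44) = 241
Area = |Σ|/2 = 120.5.
Hole:
Apply the shoelace formula: 2A = Σ (x_i·y_{i+1} − x_{i+1}·y_i), indices taken mod 4.
Cross-terms: 0, 0, 2, 6  ⇒  Σ = 8
Area = |Σ|/2 = 4.
Net area = 120.5 − 4 = 116.5.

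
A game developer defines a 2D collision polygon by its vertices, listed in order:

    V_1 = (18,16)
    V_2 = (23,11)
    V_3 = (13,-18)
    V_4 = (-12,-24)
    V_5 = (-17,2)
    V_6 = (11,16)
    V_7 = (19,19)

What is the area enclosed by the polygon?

1057

Apply the shoelace formula: 2A = Σ (x_i·y_{i+1} − x_{i+1}·y_i), indices taken mod 7.
Σ = (-170) + (-557) + (-528) + (-432) + (-294) + (-95) + (-38) = -2114
Area = |Σ|/2 = 1057.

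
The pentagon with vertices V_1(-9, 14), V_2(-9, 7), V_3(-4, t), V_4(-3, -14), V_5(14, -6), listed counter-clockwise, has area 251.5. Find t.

Write out the shoelace sum; only the two edges meeting at V_3 involve t:
2·Area = [((-9)·t − (-4)·7) + ((-4)·(-14) − (-3)·t)] + 419
       = -6·t + 503 = 503
⇒ t = 0.

0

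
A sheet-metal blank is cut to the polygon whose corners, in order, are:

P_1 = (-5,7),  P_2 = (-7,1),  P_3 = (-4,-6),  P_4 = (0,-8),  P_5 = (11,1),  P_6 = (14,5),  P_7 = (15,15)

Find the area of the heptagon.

Σ = (44) + (46) + (32) + (88) + (41) + (135) + (180) = 566
Area = |Σ|/2 = 283.

283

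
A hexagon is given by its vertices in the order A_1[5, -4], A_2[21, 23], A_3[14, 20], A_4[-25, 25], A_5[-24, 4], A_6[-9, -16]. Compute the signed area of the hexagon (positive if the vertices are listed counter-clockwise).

Cross-terms: 199, 98, 850, 500, 420, 116  ⇒  Σ = 2183
Signed area = Σ/2 = 1091.5 (positive ⇒ counter-clockwise traversal).

1091.5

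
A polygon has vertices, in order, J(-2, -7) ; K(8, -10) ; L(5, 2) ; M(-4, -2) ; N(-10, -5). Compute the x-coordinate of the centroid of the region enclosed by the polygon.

74/75

Apply the shoelace (surveyor's) formula. First the cross-terms c_i = x_i·y_{i+1} − x_{i+1}·y_i:
  76, 66, -2, 0, 60  ⇒  2A = 200, A = 100.
Then Σ (x_i + x_{i+1})·c_i = 592, so x̄ = 592 / (6·100) = 74/75.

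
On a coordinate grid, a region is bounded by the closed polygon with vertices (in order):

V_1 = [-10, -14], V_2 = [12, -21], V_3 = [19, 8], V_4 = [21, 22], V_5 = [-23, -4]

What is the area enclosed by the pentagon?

913.5

V_1→V_2: (-10)(-21) − (12)(-14) = 378
V_2→V_3: (12)(8) − (19)(-21) = 495
V_3→V_4: (19)(22) − (21)(8) = 250
V_4→V_5: (21)(-4) − (-23)(22) = 422
V_5→V_1: (-23)(-14) − (-10)(-4) = 282
Σ = 1827
Area = |Σ|/2 = 913.5.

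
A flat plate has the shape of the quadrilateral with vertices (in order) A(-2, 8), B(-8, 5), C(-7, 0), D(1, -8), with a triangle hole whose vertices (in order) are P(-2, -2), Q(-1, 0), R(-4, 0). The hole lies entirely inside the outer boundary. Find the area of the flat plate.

Outer boundary:
Σ = (54) + (35) + (56) + (-8) = 137
Area = |Σ|/2 = 68.5.
Hole:
Apply Gauss's area formula: 2A = Σ (x_i·y_{i+1} − x_{i+1}·y_i), indices taken mod 3.
Σ = (-2) + (0) + (8) = 6
Area = |Σ|/2 = 3.
Net area = 68.5 − 3 = 65.5.

65.5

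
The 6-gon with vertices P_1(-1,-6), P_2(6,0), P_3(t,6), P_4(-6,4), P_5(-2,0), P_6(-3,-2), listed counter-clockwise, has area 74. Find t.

3

The doubled signed area Σ (x_i y_{i+1} − x_{i+1} y_i) is linear in t.
With t=0 it equals 136; the coefficient of t is 4 (from the two edges through P_3).
So 4·t + 136 = 2·74 = 148 ⇒ t = 3.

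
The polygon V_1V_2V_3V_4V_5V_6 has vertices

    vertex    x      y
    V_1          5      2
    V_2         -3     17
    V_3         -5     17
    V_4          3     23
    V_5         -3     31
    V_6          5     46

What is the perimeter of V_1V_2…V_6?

100

|V_1V_2| = √((-8)² + (15)²) = √289 = 17
|V_2V_3| = √((-2)² + (0)²) = √4 = 2
|V_3V_4| = √((8)² + (6)²) = √100 = 10
|V_4V_5| = √((-6)² + (8)²) = √100 = 10
|V_5V_6| = √((8)² + (15)²) = √289 = 17
|V_6V_1| = √((0)² + (-44)²) = √1936 = 44
Perimeter = 17 + 2 + 10 + 10 + 17 + 44 = 100.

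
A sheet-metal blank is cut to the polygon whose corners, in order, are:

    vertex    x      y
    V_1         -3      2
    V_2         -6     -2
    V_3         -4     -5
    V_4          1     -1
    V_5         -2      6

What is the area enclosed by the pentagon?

33.5

Apply the shoelace formula: 2A = Σ (x_i·y_{i+1} − x_{i+1}·y_i), indices taken mod 5.
V_1→V_2: (-3)(-2) − (-6)(2) = 18
V_2→V_3: (-6)(-5) − (-4)(-2) = 22
V_3→V_4: (-4)(-1) − (1)(-5) = 9
V_4→V_5: (1)(6) − (-2)(-1) = 4
V_5→V_1: (-2)(2) − (-3)(6) = 14
Σ = 67
Area = |Σ|/2 = 33.5.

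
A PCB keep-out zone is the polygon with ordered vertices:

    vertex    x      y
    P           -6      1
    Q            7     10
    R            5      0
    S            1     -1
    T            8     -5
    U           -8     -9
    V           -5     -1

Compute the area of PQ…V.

139.5

Σ = (-67) + (-50) + (-5) + (3) + (-112) + (-37) + (-11) = -279
Area = |Σ|/2 = 139.5.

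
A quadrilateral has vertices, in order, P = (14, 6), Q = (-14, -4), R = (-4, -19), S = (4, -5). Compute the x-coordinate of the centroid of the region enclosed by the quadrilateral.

-2

Apply the surveyor's formula. First the cross-terms c_i = x_i·y_{i+1} − x_{i+1}·y_i:
  28, 250, 96, 94  ⇒  2A = 468, A = 234.
Then Σ (x_i + x_{i+1})·c_i = -2808, so x̄ = -2808 / (6·234) = -2.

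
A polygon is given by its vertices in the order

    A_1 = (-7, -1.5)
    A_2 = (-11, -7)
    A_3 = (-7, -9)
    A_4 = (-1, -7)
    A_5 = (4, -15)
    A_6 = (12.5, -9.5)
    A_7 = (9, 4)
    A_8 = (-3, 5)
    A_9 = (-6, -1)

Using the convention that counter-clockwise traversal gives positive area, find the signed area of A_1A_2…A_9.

271.25

Apply the shoelace (surveyor's) formula: 2A = Σ (x_i·y_{i+1} − x_{i+1}·y_i), indices taken mod 9.
A_1→A_2: (-7)(-7) − (-11)(-1.5) = 32.5
A_2→A_3: (-11)(-9) − (-7)(-7) = 50
A_3→A_4: (-7)(-7) − (-1)(-9) = 40
A_4→A_5: (-1)(-15) − (4)(-7) = 43
A_5→A_6: (4)(-9.5) − (12.5)(-15) = 149.5
A_6→A_7: (12.5)(4) − (9)(-9.5) = 135.5
A_7→A_8: (9)(5) − (-3)(4) = 57
A_8→A_9: (-3)(-1) − (-6)(5) = 33
A_9→A_1: (-6)(-1.5) − (-7)(-1) = 2
Σ = 542.5
Signed area = Σ/2 = 271.25 (positive ⇒ counter-clockwise traversal).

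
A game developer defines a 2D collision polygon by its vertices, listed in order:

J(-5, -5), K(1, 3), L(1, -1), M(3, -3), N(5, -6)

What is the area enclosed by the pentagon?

Σ = (-10) + (-4) + (0) + (-3) + (-55) = -72
Area = |Σ|/2 = 36.

36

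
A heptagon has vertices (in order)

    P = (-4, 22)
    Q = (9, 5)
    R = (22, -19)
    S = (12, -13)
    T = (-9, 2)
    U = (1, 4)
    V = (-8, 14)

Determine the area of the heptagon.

381

Apply Gauss's area formula: 2A = Σ (x_i·y_{i+1} − x_{i+1}·y_i), indices taken mod 7.
Σ = (-218) + (-281) + (-58) + (-93) + (-38) + (46) + (-120) = -762
Area = |Σ|/2 = 381.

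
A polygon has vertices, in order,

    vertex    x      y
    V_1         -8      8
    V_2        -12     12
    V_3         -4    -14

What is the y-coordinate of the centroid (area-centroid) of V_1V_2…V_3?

Apply Gauss's area formula. First the cross-terms c_i = x_i·y_{i+1} − x_{i+1}·y_i:
  0, 216, -144  ⇒  2A = 72, A = 36.
Then Σ (y_i + y_{i+1})·c_i = 432, so ȳ = 432 / (6·36) = 2.

2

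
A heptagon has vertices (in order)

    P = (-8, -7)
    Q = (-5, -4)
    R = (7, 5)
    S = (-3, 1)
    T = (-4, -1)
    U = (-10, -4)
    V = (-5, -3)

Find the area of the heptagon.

Apply the shoelace (surveyor's) formula: 2A = Σ (x_i·y_{i+1} − x_{i+1}·y_i), indices taken mod 7.
Σ = (-3) + (3) + (22) + (7) + (6) + (10) + (11) = 56
Area = |Σ|/2 = 28.

28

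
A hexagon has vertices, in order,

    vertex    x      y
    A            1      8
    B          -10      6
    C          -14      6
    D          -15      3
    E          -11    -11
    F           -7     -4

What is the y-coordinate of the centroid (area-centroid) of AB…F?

Apply Gauss's area formula. First the cross-terms c_i = x_i·y_{i+1} − x_{i+1}·y_i:
  86, 24, 48, 198, -33, -52  ⇒  2A = 271, A = 135.5.
Then Σ (y_i + y_{i+1})·c_i = 627, so ȳ = 627 / (6·135.5) = 209/271.

209/271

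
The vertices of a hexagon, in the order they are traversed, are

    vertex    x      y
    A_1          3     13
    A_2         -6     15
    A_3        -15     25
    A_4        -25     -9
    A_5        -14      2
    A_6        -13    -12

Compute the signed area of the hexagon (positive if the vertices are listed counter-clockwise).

Apply the shoelace (surveyor's) formula: 2A = Σ (x_i·y_{i+1} − x_{i+1}·y_i), indices taken mod 6.
Cross-terms: 123, 75, 760, -176, 194, -133  ⇒  Σ = 843
Signed area = Σ/2 = 421.5 (positive ⇒ counter-clockwise traversal).

421.5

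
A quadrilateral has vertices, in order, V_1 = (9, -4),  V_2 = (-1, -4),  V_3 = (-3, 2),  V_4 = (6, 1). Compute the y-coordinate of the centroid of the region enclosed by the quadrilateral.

-67/51

Apply the shoelace (surveyor's) formula. First the cross-terms c_i = x_i·y_{i+1} − x_{i+1}·y_i:
  -40, -14, -15, -33  ⇒  2A = -102, A = -51.
Then Σ (y_i + y_{i+1})·c_i = 402, so ȳ = 402 / (6·(-51)) = -67/51.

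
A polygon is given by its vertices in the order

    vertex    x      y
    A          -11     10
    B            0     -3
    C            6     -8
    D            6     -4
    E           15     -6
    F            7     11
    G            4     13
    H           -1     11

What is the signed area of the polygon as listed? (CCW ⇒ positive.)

Apply the shoelace formula: 2A = Σ (x_i·y_{i+1} − x_{i+1}·y_i), indices taken mod 8.
Cross-terms: 33, 18, 24, 24, 207, 47, 57, 111  ⇒  Σ = 521
Signed area = Σ/2 = 260.5 (positive ⇒ counter-clockwise traversal).

260.5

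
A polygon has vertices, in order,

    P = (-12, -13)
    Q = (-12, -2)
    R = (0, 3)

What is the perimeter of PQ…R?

|PQ| = √((0)² + (11)²) = √121 = 11
|QR| = √((12)² + (5)²) = √169 = 13
|RP| = √((-12)² + (-16)²) = √400 = 20
Perimeter = 11 + 13 + 20 = 44.

44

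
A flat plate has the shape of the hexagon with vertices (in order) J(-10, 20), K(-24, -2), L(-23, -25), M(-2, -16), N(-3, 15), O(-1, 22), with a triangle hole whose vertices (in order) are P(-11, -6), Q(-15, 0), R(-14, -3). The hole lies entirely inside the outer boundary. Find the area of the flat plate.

718.5

Outer boundary:
Apply the shoelace formula: 2A = Σ (x_i·y_{i+1} − x_{i+1}·y_i), indices taken mod 6.
J→K: (-10)(-2) − (-24)(20) = 500
K→L: (-24)(-25) − (-23)(-2) = 554
L→M: (-23)(-16) − (-2)(-25) = 318
M→N: (-2)(15) − (-3)(-16) = -78
N→O: (-3)(22) − (-1)(15) = -51
O→J: (-1)(20) − (-10)(22) = 200
Σ = 1443
Area = |Σ|/2 = 721.5.
Hole:
Apply the surveyor's formula: 2A = Σ (x_i·y_{i+1} − x_{i+1}·y_i), indices taken mod 3.
Σ = (-90) + (45) + (51) = 6
Area = |Σ|/2 = 3.
Net area = 721.5 − 3 = 718.5.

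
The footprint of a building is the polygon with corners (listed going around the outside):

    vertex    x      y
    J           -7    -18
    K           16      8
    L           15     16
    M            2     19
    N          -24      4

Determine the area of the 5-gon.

772.5

Apply the shoelace formula: 2A = Σ (x_i·y_{i+1} − x_{i+1}·y_i), indices taken mod 5.
Σ = (232) + (136) + (253) + (464) + (460) = 1545
Area = |Σ|/2 = 772.5.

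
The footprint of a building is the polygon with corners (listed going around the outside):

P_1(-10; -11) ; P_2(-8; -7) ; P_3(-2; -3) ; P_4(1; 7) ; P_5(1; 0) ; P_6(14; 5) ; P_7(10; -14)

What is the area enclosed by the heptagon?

258.5

Apply the surveyor's formula: 2A = Σ (x_i·y_{i+1} − x_{i+1}·y_i), indices taken mod 7.
P_1→P_2: (-10)(-7) − (-8)(-11) = -18
P_2→P_3: (-8)(-3) − (-2)(-7) = 10
P_3→P_4: (-2)(7) − (1)(-3) = -11
P_4→P_5: (1)(0) − (1)(7) = -7
P_5→P_6: (1)(5) − (14)(0) = 5
P_6→P_7: (14)(-14) − (10)(5) = -246
P_7→P_1: (10)(-11) − (-10)(-14) = -250
Σ = -517
Area = |Σ|/2 = 258.5.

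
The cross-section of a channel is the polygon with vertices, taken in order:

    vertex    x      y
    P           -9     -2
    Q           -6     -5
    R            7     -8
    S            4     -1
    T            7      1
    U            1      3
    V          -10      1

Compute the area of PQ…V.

Σ = (33) + (83) + (25) + (11) + (20) + (31) + (29) = 232
Area = |Σ|/2 = 116.

116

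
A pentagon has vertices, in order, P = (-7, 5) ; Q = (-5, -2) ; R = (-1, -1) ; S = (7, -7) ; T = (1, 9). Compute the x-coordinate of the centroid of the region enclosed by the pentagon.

Apply the shoelace (surveyor's) formula. First the cross-terms c_i = x_i·y_{i+1} − x_{i+1}·y_i:
  39, 3, 14, 70, 68  ⇒  2A = 194, A = 97.
Then Σ (x_i + x_{i+1})·c_i = -250, so x̄ = -250 / (6·97) = -125/291.

-125/291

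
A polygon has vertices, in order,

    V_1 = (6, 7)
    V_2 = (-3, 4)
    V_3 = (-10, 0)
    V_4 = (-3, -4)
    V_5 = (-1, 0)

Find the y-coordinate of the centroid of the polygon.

Apply the surveyor's formula. First the cross-terms c_i = x_i·y_{i+1} − x_{i+1}·y_i:
  45, 40, 40, -4, -7  ⇒  2A = 114, A = 57.
Then Σ (y_i + y_{i+1})·c_i = 462, so ȳ = 462 / (6·57) = 77/57.

77/57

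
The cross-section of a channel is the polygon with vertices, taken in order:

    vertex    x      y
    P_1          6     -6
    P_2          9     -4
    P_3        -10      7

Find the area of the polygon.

35.5

Apply the shoelace (surveyor's) formula: 2A = Σ (x_i·y_{i+1} − x_{i+1}·y_i), indices taken mod 3.
Σ = (30) + (23) + (18) = 71
Area = |Σ|/2 = 35.5.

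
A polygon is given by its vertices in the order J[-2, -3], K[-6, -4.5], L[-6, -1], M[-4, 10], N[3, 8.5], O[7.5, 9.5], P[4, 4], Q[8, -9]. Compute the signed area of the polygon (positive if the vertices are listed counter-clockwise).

-155.625

Σ = (-9) + (-21) + (-64) + (-64) + (-35.25) + (-8) + (-68) + (-42) = -311.25
Signed area = Σ/2 = -155.625 (negative ⇒ clockwise traversal).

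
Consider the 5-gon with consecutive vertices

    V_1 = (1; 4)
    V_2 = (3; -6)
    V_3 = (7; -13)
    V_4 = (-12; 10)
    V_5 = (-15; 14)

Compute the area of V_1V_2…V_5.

96.5

Apply Gauss's area formula: 2A = Σ (x_i·y_{i+1} − x_{i+1}·y_i), indices taken mod 5.
Σ = (-18) + (3) + (-86) + (-18) + (-74) = -193
Area = |Σ|/2 = 96.5.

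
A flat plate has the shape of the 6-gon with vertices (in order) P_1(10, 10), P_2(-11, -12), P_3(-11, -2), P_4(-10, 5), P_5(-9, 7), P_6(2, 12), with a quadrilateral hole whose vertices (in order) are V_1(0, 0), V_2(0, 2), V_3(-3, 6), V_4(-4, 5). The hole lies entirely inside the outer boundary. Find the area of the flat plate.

213.5

Outer boundary:
P_1→P_2: (10)(-12) − (-11)(10) = -10
P_2→P_3: (-11)(-2) − (-11)(-12) = -110
P_3→P_4: (-11)(5) − (-10)(-2) = -75
P_4→P_5: (-10)(7) − (-9)(5) = -25
P_5→P_6: (-9)(12) − (2)(7) = -122
P_6→P_1: (2)(10) − (10)(12) = -100
Σ = -442
Area = |Σ|/2 = 221.
Hole:
Apply the shoelace formula: 2A = Σ (x_i·y_{i+1} − x_{i+1}·y_i), indices taken mod 4.
Σ = (0) + (6) + (9) + (0) = 15
Area = |Σ|/2 = 7.5.
Net area = 221 − 7.5 = 213.5.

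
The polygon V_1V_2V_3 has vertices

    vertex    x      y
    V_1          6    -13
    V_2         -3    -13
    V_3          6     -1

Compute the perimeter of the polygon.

|V_1V_2| = √((-9)² + (0)²) = √81 = 9
|V_2V_3| = √((9)² + (12)²) = √225 = 15
|V_3V_1| = √((0)² + (-12)²) = √144 = 12
Perimeter = 9 + 15 + 12 = 36.

36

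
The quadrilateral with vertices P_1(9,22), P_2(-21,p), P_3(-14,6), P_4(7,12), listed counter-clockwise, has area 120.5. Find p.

Write out the shoelace sum; only the two edges meeting at P_2 involve p:
2·Area = [(9·p − (-21)·22) + ((-21)·6 − (-14)·p)] + -164
       = 23·p + 172 = 241
⇒ p = 3.

3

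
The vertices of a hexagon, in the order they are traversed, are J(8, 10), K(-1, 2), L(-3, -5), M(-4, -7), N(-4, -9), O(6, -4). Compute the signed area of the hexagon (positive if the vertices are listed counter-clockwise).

Apply the shoelace formula: 2A = Σ (x_i·y_{i+1} − x_{i+1}·y_i), indices taken mod 6.
Σ = (26) + (11) + (1) + (8) + (70) + (92) = 208
Signed area = Σ/2 = 104 (positive ⇒ counter-clockwise traversal).

104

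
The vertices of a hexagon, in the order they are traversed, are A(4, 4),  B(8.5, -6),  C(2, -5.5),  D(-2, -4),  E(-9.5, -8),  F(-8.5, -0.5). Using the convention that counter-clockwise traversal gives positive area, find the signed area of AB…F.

-114.5

Σ = (-58) + (-34.75) + (-19) + (-22) + (-63.25) + (-32) = -229
Signed area = Σ/2 = -114.5 (negative ⇒ clockwise traversal).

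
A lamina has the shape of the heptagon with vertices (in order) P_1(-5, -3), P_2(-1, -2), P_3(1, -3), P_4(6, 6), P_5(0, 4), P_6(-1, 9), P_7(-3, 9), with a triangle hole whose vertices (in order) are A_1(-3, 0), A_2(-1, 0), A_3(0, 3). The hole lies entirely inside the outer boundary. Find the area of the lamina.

Outer boundary:
Σ = (7) + (5) + (24) + (24) + (4) + (18) + (54) = 136
Area = |Σ|/2 = 68.
Hole:
Apply the shoelace (surveyor's) formula: 2A = Σ (x_i·y_{i+1} − x_{i+1}·y_i), indices taken mod 3.
Σ = (0) + (-3) + (9) = 6
Area = |Σ|/2 = 3.
Net area = 68 − 3 = 65.

65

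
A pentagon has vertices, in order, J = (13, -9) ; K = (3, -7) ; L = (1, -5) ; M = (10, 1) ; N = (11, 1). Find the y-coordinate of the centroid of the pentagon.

-905/201

Apply the shoelace formula. First the cross-terms c_i = x_i·y_{i+1} − x_{i+1}·y_i:
  -64, -8, 51, -1, -112  ⇒  2A = -134, A = -67.
Then Σ (y_i + y_{i+1})·c_i = 1810, so ȳ = 1810 / (6·(-67)) = -905/201.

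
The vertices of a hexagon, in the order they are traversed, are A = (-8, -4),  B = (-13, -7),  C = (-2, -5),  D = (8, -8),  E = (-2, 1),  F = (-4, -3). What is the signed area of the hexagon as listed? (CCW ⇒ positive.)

52.5

Apply the shoelace formula: 2A = Σ (x_i·y_{i+1} − x_{i+1}·y_i), indices taken mod 6.
A→B: (-8)(-7) − (-13)(-4) = 4
B→C: (-13)(-5) − (-2)(-7) = 51
C→D: (-2)(-8) − (8)(-5) = 56
D→E: (8)(1) − (-2)(-8) = -8
E→F: (-2)(-3) − (-4)(1) = 10
F→A: (-4)(-4) − (-8)(-3) = -8
Σ = 105
Signed area = Σ/2 = 52.5 (positive ⇒ counter-clockwise traversal).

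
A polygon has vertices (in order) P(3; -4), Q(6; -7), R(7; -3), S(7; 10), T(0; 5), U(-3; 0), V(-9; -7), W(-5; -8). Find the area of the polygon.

138.5

Cross-terms: 3, 31, 91, 35, 15, 21, 37, 44  ⇒  Σ = 277
Area = |Σ|/2 = 138.5.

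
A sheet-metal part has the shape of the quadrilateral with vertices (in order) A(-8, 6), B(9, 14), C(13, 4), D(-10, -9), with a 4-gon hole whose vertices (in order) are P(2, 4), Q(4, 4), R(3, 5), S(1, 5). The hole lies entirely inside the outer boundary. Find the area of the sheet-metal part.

258.5

Outer boundary:
Cross-terms: -166, -146, -77, -132  ⇒  Σ = -521
Area = |Σ|/2 = 260.5.
Hole:
P→Q: (2)(4) − (4)(4) = -8
Q→R: (4)(5) − (3)(4) = 8
R→S: (3)(5) − (1)(5) = 10
S→P: (1)(4) − (2)(5) = -6
Σ = 4
Area = |Σ|/2 = 2.
Net area = 260.5 − 2 = 258.5.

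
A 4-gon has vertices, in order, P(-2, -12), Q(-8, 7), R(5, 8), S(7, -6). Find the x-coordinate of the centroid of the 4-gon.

Apply the shoelace formula. First the cross-terms c_i = x_i·y_{i+1} − x_{i+1}·y_i:
  -110, -99, -86, -96  ⇒  2A = -391, A = -195.5.
Then Σ (x_i + x_{i+1})·c_i = -115, so x̄ = -115 / (6·(-195.5)) = 5/51.

5/51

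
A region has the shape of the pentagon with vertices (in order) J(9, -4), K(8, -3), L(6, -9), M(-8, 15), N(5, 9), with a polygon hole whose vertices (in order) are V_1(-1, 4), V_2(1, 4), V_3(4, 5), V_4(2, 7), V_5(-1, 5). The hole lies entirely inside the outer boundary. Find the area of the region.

Outer boundary:
Σ = (5) + (-54) + (18) + (-147) + (-101) = -279
Area = |Σ|/2 = 139.5.
Hole:
Apply the shoelace (surveyor's) formula: 2A = Σ (x_i·y_{i+1} − x_{i+1}·y_i), indices taken mod 5.
Σ = (-8) + (-11) + (18) + (17) + (1) = 17
Area = |Σ|/2 = 8.5.
Net area = 139.5 − 8.5 = 131.

131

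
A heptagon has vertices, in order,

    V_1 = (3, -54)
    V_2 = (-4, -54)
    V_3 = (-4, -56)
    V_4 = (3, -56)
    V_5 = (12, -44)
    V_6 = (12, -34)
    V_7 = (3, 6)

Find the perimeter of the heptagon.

|V_1V_2| = √((-7)² + (0)²) = √49 = 7
|V_2V_3| = √((0)² + (-2)²) = √4 = 2
|V_3V_4| = √((7)² + (0)²) = √49 = 7
|V_4V_5| = √((9)² + (12)²) = √225 = 15
|V_5V_6| = √((0)² + (10)²) = √100 = 10
|V_6V_7| = √((-9)² + (40)²) = √1681 = 41
|V_7V_1| = √((0)² + (-60)²) = √3600 = 60
Perimeter = 7 + 2 + 7 + 15 + 10 + 41 + 60 = 142.

142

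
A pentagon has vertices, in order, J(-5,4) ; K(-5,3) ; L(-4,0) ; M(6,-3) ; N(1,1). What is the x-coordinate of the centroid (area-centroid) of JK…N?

Apply Gauss's area formula. First the cross-terms c_i = x_i·y_{i+1} − x_{i+1}·y_i:
  5, 12, 12, 9, 9  ⇒  2A = 47, A = 23.5.
Then Σ (x_i + x_{i+1})·c_i = -107, so x̄ = -107 / (6·23.5) = -107/141.

-107/141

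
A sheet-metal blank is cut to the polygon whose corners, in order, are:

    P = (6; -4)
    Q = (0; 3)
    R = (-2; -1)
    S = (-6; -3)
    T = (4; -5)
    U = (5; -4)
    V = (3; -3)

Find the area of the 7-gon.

Apply the surveyor's formula: 2A = Σ (x_i·y_{i+1} − x_{i+1}·y_i), indices taken mod 7.
Cross-terms: 18, 6, 0, 42, 9, -3, 6  ⇒  Σ = 78
Area = |Σ|/2 = 39.

39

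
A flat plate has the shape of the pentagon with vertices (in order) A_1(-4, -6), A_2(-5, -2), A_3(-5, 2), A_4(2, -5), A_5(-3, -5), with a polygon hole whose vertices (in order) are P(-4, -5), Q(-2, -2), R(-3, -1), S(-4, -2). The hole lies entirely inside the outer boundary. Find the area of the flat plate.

20

Outer boundary:
A_1→A_2: (-4)(-2) − (-5)(-6) = -22
A_2→A_3: (-5)(2) − (-5)(-2) = -20
A_3→A_4: (-5)(-5) − (2)(2) = 21
A_4→A_5: (2)(-5) − (-3)(-5) = -25
A_5→A_1: (-3)(-6) − (-4)(-5) = -2
Σ = -48
Area = |Σ|/2 = 24.
Hole:
Apply the shoelace formula: 2A = Σ (x_i·y_{i+1} − x_{i+1}·y_i), indices taken mod 4.
Σ = (-2) + (-4) + (2) + (12) = 8
Area = |Σ|/2 = 4.
Net area = 24 − 4 = 20.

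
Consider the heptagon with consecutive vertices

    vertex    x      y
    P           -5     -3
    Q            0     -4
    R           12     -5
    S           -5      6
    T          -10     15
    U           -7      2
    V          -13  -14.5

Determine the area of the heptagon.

139.5

P→Q: (-5)(-4) − (0)(-3) = 20
Q→R: (0)(-5) − (12)(-4) = 48
R→S: (12)(6) − (-5)(-5) = 47
S→T: (-5)(15) − (-10)(6) = -15
T→U: (-10)(2) − (-7)(15) = 85
U→V: (-7)(-14.5) − (-13)(2) = 127.5
V→P: (-13)(-3) − (-5)(-14.5) = -33.5
Σ = 279
Area = |Σ|/2 = 139.5.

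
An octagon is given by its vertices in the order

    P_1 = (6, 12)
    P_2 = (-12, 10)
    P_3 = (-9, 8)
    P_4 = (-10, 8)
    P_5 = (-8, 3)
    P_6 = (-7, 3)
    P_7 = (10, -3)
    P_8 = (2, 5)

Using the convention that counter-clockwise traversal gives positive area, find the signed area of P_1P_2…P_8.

139

Cross-terms: 204, -6, 8, 34, -3, -9, 56, -6  ⇒  Σ = 278
Signed area = Σ/2 = 139 (positive ⇒ counter-clockwise traversal).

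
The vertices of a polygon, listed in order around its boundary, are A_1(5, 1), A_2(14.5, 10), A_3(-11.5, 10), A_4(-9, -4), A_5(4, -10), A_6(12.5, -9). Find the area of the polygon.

Apply Gauss's area formula: 2A = Σ (x_i·y_{i+1} − x_{i+1}·y_i), indices taken mod 6.
A_1→A_2: (5)(10) − (14.5)(1) = 35.5
A_2→A_3: (14.5)(10) − (-11.5)(10) = 260
A_3→A_4: (-11.5)(-4) − (-9)(10) = 136
A_4→A_5: (-9)(-10) − (4)(-4) = 106
A_5→A_6: (4)(-9) − (12.5)(-10) = 89
A_6→A_1: (12.5)(1) − (5)(-9) = 57.5
Σ = 684
Area = |Σ|/2 = 342.

342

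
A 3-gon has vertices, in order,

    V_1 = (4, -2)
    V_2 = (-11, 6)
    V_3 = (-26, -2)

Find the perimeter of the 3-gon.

64

|V_1V_2| = √((-15)² + (8)²) = √289 = 17
|V_2V_3| = √((-15)² + (-8)²) = √289 = 17
|V_3V_1| = √((30)² + (0)²) = √900 = 30
Perimeter = 17 + 17 + 30 = 64.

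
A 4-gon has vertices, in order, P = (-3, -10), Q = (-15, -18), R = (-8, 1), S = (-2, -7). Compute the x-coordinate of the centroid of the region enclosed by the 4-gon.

-2405/297

Apply the surveyor's formula. First the cross-terms c_i = x_i·y_{i+1} − x_{i+1}·y_i:
  -96, -159, 58, -1  ⇒  2A = -198, A = -99.
Then Σ (x_i + x_{i+1})·c_i = 4810, so x̄ = 4810 / (6·(-99)) = -2405/297.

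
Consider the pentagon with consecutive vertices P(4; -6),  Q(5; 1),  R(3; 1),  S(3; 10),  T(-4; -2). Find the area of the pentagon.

64.5

Apply Gauss's area formula: 2A = Σ (x_i·y_{i+1} − x_{i+1}·y_i), indices taken mod 5.
Cross-terms: 34, 2, 27, 34, 32  ⇒  Σ = 129
Area = |Σ|/2 = 64.5.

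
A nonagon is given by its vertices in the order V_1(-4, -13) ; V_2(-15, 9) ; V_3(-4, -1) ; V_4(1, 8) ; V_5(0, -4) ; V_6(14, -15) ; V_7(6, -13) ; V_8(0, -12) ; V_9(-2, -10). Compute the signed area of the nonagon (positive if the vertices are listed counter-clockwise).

Cross-terms: -231, 51, -31, -4, 56, -92, -72, -24, -14  ⇒  Σ = -361
Signed area = Σ/2 = -180.5 (negative ⇒ clockwise traversal).

-180.5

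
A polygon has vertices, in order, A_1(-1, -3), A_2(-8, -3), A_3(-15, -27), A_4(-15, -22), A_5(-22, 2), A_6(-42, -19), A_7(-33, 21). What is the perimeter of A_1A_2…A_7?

172

|A_1A_2| = √((-7)² + (0)²) = √49 = 7
|A_2A_3| = √((-7)² + (-24)²) = √625 = 25
|A_3A_4| = √((0)² + (5)²) = √25 = 5
|A_4A_5| = √((-7)² + (24)²) = √625 = 25
|A_5A_6| = √((-20)² + (-21)²) = √841 = 29
|A_6A_7| = √((9)² + (40)²) = √1681 = 41
|A_7A_1| = √((32)² + (-24)²) = √1600 = 40
Perimeter = 7 + 25 + 5 + 25 + 29 + 41 + 40 = 172.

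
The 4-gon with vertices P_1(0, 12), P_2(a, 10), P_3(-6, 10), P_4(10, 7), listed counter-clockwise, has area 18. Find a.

The doubled signed area Σ (x_i y_{i+1} − x_{i+1} y_i) is linear in a.
With a=0 it equals 38; the coefficient of a is -2 (from the two edges through P_2).
So -2·a + 38 = 2·18 = 36 ⇒ a = 1.

1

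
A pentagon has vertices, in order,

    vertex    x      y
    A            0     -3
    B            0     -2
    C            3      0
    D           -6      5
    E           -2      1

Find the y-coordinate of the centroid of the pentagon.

25/31

Apply the surveyor's formula. First the cross-terms c_i = x_i·y_{i+1} − x_{i+1}·y_i:
  0, 6, 15, 4, 6  ⇒  2A = 31, A = 15.5.
Then Σ (y_i + y_{i+1})·c_i = 75, so ȳ = 75 / (6·15.5) = 25/31.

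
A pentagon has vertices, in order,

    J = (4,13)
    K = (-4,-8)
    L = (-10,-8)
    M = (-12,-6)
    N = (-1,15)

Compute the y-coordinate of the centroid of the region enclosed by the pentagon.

46/19

Apply the shoelace formula. First the cross-terms c_i = x_i·y_{i+1} − x_{i+1}·y_i:
  20, -48, -36, -186, -73  ⇒  2A = -323, A = -161.5.
Then Σ (y_i + y_{i+1})·c_i = -2346, so ȳ = -2346 / (6·(-161.5)) = 46/19.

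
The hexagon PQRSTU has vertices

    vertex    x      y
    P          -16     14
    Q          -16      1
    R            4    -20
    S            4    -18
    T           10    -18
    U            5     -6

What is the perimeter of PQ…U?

92

|PQ| = √((0)² + (-13)²) = √169 = 13
|QR| = √((20)² + (-21)²) = √841 = 29
|RS| = √((0)² + (2)²) = √4 = 2
|ST| = √((6)² + (0)²) = √36 = 6
|TU| = √((-5)² + (12)²) = √169 = 13
|UP| = √((-21)² + (20)²) = √841 = 29
Perimeter = 13 + 29 + 2 + 6 + 13 + 29 = 92.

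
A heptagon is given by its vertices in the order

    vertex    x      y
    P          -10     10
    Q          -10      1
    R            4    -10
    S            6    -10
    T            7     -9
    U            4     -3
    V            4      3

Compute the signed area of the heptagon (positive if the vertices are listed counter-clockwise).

Apply the surveyor's formula: 2A = Σ (x_i·y_{i+1} − x_{i+1}·y_i), indices taken mod 7.
Cross-terms: 90, 96, 20, 16, 15, 24, 70  ⇒  Σ = 331
Signed area = Σ/2 = 165.5 (positive ⇒ counter-clockwise traversal).

165.5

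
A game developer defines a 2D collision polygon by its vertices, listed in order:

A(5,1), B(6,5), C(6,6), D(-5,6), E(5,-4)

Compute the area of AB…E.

53

Apply Gauss's area formula: 2A = Σ (x_i·y_{i+1} − x_{i+1}·y_i), indices taken mod 5.
Σ = (19) + (6) + (66) + (-10) + (25) = 106
Area = |Σ|/2 = 53.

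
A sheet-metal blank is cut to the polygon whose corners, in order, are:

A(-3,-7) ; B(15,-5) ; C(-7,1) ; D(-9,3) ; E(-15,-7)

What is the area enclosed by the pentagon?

140

Apply Gauss's area formula: 2A = Σ (x_i·y_{i+1} − x_{i+1}·y_i), indices taken mod 5.
Σ = (120) + (-20) + (-12) + (108) + (84) = 280
Area = |Σ|/2 = 140.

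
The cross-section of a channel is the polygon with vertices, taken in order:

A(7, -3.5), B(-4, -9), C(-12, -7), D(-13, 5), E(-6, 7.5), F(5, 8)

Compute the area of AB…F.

Σ = (-77) + (-80) + (-151) + (-67.5) + (-85.5) + (-73.5) = -534.5
Area = |Σ|/2 = 267.25.

267.25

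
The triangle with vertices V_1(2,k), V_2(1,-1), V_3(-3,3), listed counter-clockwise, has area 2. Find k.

-3

Write out the shoelace sum; only the two edges meeting at V_1 involve k:
2·Area = [((-3)·k − 2·3) + (2·(-1) − 1·k)] + 0
       = -4·k + -8 = 4
⇒ k = -3.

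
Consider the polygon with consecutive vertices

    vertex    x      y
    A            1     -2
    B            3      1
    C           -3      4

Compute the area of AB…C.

Apply the shoelace (surveyor's) formula: 2A = Σ (x_i·y_{i+1} − x_{i+1}·y_i), indices taken mod 3.
Σ = (7) + (15) + (2) = 24
Area = |Σ|/2 = 12.

12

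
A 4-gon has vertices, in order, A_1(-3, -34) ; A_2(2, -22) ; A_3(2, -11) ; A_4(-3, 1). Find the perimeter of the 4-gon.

|A_1A_2| = √((5)² + (12)²) = √169 = 13
|A_2A_3| = √((0)² + (11)²) = √121 = 11
|A_3A_4| = √((-5)² + (12)²) = √169 = 13
|A_4A_1| = √((0)² + (-35)²) = √1225 = 35
Perimeter = 13 + 11 + 13 + 35 = 72.

72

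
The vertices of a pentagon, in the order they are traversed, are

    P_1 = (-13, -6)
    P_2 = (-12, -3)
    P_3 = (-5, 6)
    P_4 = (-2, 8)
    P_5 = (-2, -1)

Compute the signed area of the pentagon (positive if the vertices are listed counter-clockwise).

-65.5

Apply the surveyor's formula: 2A = Σ (x_i·y_{i+1} − x_{i+1}·y_i), indices taken mod 5.
Cross-terms: -33, -87, -28, 18, -1  ⇒  Σ = -131
Signed area = Σ/2 = -65.5 (negative ⇒ clockwise traversal).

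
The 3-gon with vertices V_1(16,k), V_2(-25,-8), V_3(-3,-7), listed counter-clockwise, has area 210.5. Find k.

13

The doubled signed area Σ (x_i y_{i+1} − x_{i+1} y_i) is linear in k.
With k=0 it equals 135; the coefficient of k is 22 (from the two edges through V_1).
So 22·k + 135 = 2·210.5 = 421 ⇒ k = 13.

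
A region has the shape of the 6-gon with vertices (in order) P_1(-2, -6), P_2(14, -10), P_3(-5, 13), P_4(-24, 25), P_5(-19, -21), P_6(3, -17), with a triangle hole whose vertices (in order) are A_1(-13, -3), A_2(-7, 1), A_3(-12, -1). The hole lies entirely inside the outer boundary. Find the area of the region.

864

Outer boundary:
Σ = (104) + (132) + (187) + (979) + (386) + (-52) = 1736
Area = |Σ|/2 = 868.
Hole:
Apply Gauss's area formula: 2A = Σ (x_i·y_{i+1} − x_{i+1}·y_i), indices taken mod 3.
Σ = (-34) + (19) + (23) = 8
Area = |Σ|/2 = 4.
Net area = 868 − 4 = 864.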